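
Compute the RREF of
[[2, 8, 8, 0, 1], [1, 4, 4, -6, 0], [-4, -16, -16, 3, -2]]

R1 -> 1/2·R1
  [  1    4    4   0  1/2 ]
  [  1    4    4  -6    0 ]
  [ -4  -16  -16   3   -2 ]
R2 -> R2 − R1
  [  1    4    4   0   1/2 ]
  [  0    0    0  -6  -1/2 ]
  [ -4  -16  -16   3    -2 ]
R3 -> R3 + 4·R1
  [ 1  4  4   0   1/2 ]
  [ 0  0  0  -6  -1/2 ]
  [ 0  0  0   3     0 ]
R2 -> -1/6·R2
  [ 1  4  4  0   1/2 ]
  [ 0  0  0  1  1/12 ]
  [ 0  0  0  3     0 ]
R3 -> R3 − 3·R2
  [ 1  4  4  0   1/2 ]
  [ 0  0  0  1  1/12 ]
  [ 0  0  0  0  -1/4 ]
R3 -> -4·R3
  [ 1  4  4  0   1/2 ]
  [ 0  0  0  1  1/12 ]
  [ 0  0  0  0     1 ]
R2 -> R2 − 1/12·R3
  [ 1  4  4  0  1/2 ]
  [ 0  0  0  1    0 ]
  [ 0  0  0  0    1 ]
R1 -> R1 − 1/2·R3
  [ 1  4  4  0  0 ]
  [ 0  0  0  1  0 ]
  [ 0  0  0  0  1 ]

[[1, 4, 4, 0, 0], [0, 0, 0, 1, 0], [0, 0, 0, 0, 1]]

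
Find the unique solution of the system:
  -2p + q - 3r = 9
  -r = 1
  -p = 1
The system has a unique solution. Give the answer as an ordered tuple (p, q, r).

Form the augmented matrix and row-reduce:
  [ -2  1  -3  |  9 ]
  [  0  0  -1  |  1 ]
  [ -1  0   0  |  1 ]
Multiply ρ1 by -1/2.
  [  1  -1/2  3/2  |  -9/2 ]
  [  0     0   -1  |     1 ]
  [ -1     0    0  |     1 ]
Add ρ1 to ρ3.
  [ 1  -1/2  3/2  |  -9/2 ]
  [ 0     0   -1  |     1 ]
  [ 0  -1/2  3/2  |  -7/2 ]
Swap ρ2 and ρ3.
  [ 1  -1/2  3/2  |  -9/2 ]
  [ 0  -1/2  3/2  |  -7/2 ]
  [ 0     0   -1  |     1 ]
Multiply ρ2 by -2.
  [ 1  -1/2  3/2  |  -9/2 ]
  [ 0     1   -3  |     7 ]
  [ 0     0   -1  |     1 ]
Multiply ρ3 by -1.
  [ 1  -1/2  3/2  |  -9/2 ]
  [ 0     1   -3  |     7 ]
  [ 0     0    1  |    -1 ]
Add 3 times ρ3 to ρ2.
  [ 1  -1/2  3/2  |  -9/2 ]
  [ 0     1    0  |     4 ]
  [ 0     0    1  |    -1 ]
Subtract 3/2 times ρ3 from ρ1.
  [ 1  -1/2  0  |  -3 ]
  [ 0     1  0  |   4 ]
  [ 0     0  1  |  -1 ]
Add 1/2 times ρ2 to ρ1.
  [ 1  0  0  |  -1 ]
  [ 0  1  0  |   4 ]
  [ 0  0  1  |  -1 ]
Reading off the last column: p = -1, q = 4, r = -1.

(-1, 4, -1)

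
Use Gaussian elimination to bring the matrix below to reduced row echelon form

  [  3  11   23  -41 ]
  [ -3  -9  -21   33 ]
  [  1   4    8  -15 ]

r1 → 1/3·r1
r2 → r2 + 3·r1
r3 → r3 − r1
r2 → 1/2·r2
r3 → r3 − 1/3·r2
r1 → r1 − 11/3·r2

[[1, 0, 4, 1], [0, 1, 1, -4], [0, 0, 0, 0]]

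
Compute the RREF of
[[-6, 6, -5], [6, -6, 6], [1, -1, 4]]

R1 -> -1/6·R1
  [ 1  -1  5/6 ]
  [ 6  -6    6 ]
  [ 1  -1    4 ]
R2 -> R2 − 6·R1
  [ 1  -1  5/6 ]
  [ 0   0    1 ]
  [ 1  -1    4 ]
R3 -> R3 − R1
  [ 1  -1   5/6 ]
  [ 0   0     1 ]
  [ 0   0  19/6 ]
R3 -> R3 − 19/6·R2
  [ 1  -1  5/6 ]
  [ 0   0    1 ]
  [ 0   0    0 ]
R1 -> R1 − 5/6·R2
  [ 1  -1  0 ]
  [ 0   0  1 ]
  [ 0   0  0 ]

[[1, -1, 0], [0, 0, 1], [0, 0, 0]]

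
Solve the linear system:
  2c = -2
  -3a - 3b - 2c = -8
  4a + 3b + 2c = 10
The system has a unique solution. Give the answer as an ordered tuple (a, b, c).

(2, 4/3, -1)

Form the augmented matrix and row-reduce:
  [  0   0   2  |  -2 ]
  [ -3  -3  -2  |  -8 ]
  [  4   3   2  |  10 ]
ρ1 ↔ ρ2
  [ -3  -3  -2  |  -8 ]
  [  0   0   2  |  -2 ]
  [  4   3   2  |  10 ]
ρ1 -> -1/3·ρ1
  [ 1  1  2/3  |  8/3 ]
  [ 0  0    2  |   -2 ]
  [ 4  3    2  |   10 ]
ρ3 -> ρ3 − 4·ρ1
  [ 1   1   2/3  |   8/3 ]
  [ 0   0     2  |    -2 ]
  [ 0  -1  -2/3  |  -2/3 ]
ρ2 ↔ ρ3
  [ 1   1   2/3  |   8/3 ]
  [ 0  -1  -2/3  |  -2/3 ]
  [ 0   0     2  |    -2 ]
ρ2 -> -1·ρ2
  [ 1  1  2/3  |  8/3 ]
  [ 0  1  2/3  |  2/3 ]
  [ 0  0    2  |   -2 ]
ρ3 -> 1/2·ρ3
  [ 1  1  2/3  |  8/3 ]
  [ 0  1  2/3  |  2/3 ]
  [ 0  0    1  |   -1 ]
ρ2 -> ρ2 − 2/3·ρ3
  [ 1  1  2/3  |  8/3 ]
  [ 0  1    0  |  4/3 ]
  [ 0  0    1  |   -1 ]
ρ1 -> ρ1 − 2/3·ρ3
  [ 1  1  0  |  10/3 ]
  [ 0  1  0  |   4/3 ]
  [ 0  0  1  |    -1 ]
ρ1 -> ρ1 − ρ2
  [ 1  0  0  |    2 ]
  [ 0  1  0  |  4/3 ]
  [ 0  0  1  |   -1 ]
Reading off the last column: a = 2, b = 4/3, c = -1.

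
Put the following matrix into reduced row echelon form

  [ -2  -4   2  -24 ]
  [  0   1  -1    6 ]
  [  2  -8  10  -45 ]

[[1, 0, 1, 0], [0, 1, -1, 0], [0, 0, 0, 1]]

Multiply ρ1 by -1/2.
  [ 1   2  -1   12 ]
  [ 0   1  -1    6 ]
  [ 2  -8  10  -45 ]
Subtract 2 times ρ1 from ρ3.
  [ 1    2  -1   12 ]
  [ 0    1  -1    6 ]
  [ 0  -12  12  -69 ]
Add 12 times ρ2 to ρ3.
  [ 1  2  -1  12 ]
  [ 0  1  -1   6 ]
  [ 0  0   0   3 ]
Multiply ρ3 by 1/3.
  [ 1  2  -1  12 ]
  [ 0  1  -1   6 ]
  [ 0  0   0   1 ]
Subtract 6 times ρ3 from ρ2.
  [ 1  2  -1  12 ]
  [ 0  1  -1   0 ]
  [ 0  0   0   1 ]
Subtract 12 times ρ3 from ρ1.
  [ 1  2  -1  0 ]
  [ 0  1  -1  0 ]
  [ 0  0   0  1 ]
Subtract 2 times ρ2 from ρ1.
  [ 1  0   1  0 ]
  [ 0  1  -1  0 ]
  [ 0  0   0  1 ]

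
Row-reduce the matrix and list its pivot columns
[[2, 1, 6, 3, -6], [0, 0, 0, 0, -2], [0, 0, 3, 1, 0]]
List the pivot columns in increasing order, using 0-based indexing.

ρ1 := 1/2·ρ1
ρ2 ↔ ρ3
ρ2 := 1/3·ρ2
ρ3 := -1/2·ρ3
ρ1 := ρ1 + 3·ρ3
ρ1 := ρ1 − 3·ρ2
Pivot columns are the columns containing a leading 1.

0, 2, 4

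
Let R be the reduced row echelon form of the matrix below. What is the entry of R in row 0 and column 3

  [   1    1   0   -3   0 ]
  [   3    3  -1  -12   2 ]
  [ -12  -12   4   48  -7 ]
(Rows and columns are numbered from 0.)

-3

ρ2 := ρ2 − 3·ρ1
  [   1    1   0  -3   0 ]
  [   0    0  -1  -3   2 ]
  [ -12  -12   4  48  -7 ]
ρ3 := ρ3 + 12·ρ1
  [ 1  1   0  -3   0 ]
  [ 0  0  -1  -3   2 ]
  [ 0  0   4  12  -7 ]
ρ2 := -1·ρ2
  [ 1  1  0  -3   0 ]
  [ 0  0  1   3  -2 ]
  [ 0  0  4  12  -7 ]
ρ3 := ρ3 − 4·ρ2
  [ 1  1  0  -3   0 ]
  [ 0  0  1   3  -2 ]
  [ 0  0  0   0   1 ]
ρ2 := ρ2 + 2·ρ3
  [ 1  1  0  -3  0 ]
  [ 0  0  1   3  0 ]
  [ 0  0  0   0  1 ]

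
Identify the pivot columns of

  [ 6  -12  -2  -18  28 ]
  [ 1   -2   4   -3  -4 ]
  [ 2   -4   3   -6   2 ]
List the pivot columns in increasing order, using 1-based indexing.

1, 3

R1 -> 1/6·R1
R2 -> R2 − R1
R3 -> R3 − 2·R1
R2 -> 3/13·R2
R3 -> R3 − 11/3·R2
R1 -> R1 + 1/3·R2
Pivot columns are the columns containing a leading 1.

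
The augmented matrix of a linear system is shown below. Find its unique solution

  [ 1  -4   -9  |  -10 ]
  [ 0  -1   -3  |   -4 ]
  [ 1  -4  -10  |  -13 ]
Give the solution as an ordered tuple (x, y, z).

(-3, -5, 3)

Subtract ρ1 from ρ3.
Multiply ρ2 by -1.
Multiply ρ3 by -1.
Subtract 3 times ρ3 from ρ2.
Add 9 times ρ3 to ρ1.
Add 4 times ρ2 to ρ1.
Reading off the last column: x = -3, y = -5, z = 3.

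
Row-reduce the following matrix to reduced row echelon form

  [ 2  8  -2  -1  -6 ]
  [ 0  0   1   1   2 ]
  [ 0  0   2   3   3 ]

[[1, 4, 0, 0, -1/2], [0, 0, 1, 0, 3], [0, 0, 0, 1, -1]]

ρ1 -> 1/2·ρ1
  [ 1  4  -1  -1/2  -3 ]
  [ 0  0   1     1   2 ]
  [ 0  0   2     3   3 ]
ρ3 -> ρ3 − 2·ρ2
  [ 1  4  -1  -1/2  -3 ]
  [ 0  0   1     1   2 ]
  [ 0  0   0     1  -1 ]
ρ2 -> ρ2 − ρ3
  [ 1  4  -1  -1/2  -3 ]
  [ 0  0   1     0   3 ]
  [ 0  0   0     1  -1 ]
ρ1 -> ρ1 + 1/2·ρ3
  [ 1  4  -1  0  -7/2 ]
  [ 0  0   1  0     3 ]
  [ 0  0   0  1    -1 ]
ρ1 -> ρ1 + ρ2
  [ 1  4  0  0  -1/2 ]
  [ 0  0  1  0     3 ]
  [ 0  0  0  1    -1 ]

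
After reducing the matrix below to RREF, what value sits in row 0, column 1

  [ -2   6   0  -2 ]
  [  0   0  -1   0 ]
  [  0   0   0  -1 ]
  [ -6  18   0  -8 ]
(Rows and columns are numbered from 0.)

Multiply ρ1 by -1/2.
Add 6 times ρ1 to ρ4.
Multiply ρ2 by -1.
Multiply ρ3 by -1.
Add 2 times ρ3 to ρ4.
Subtract ρ3 from ρ1.

-3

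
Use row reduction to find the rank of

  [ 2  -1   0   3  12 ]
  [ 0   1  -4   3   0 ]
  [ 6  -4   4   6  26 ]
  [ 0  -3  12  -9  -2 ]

ρ1 → 1/2·ρ1
  [ 1  -1/2   0  3/2   6 ]
  [ 0     1  -4    3   0 ]
  [ 6    -4   4    6  26 ]
  [ 0    -3  12   -9  -2 ]
ρ3 → ρ3 − 6·ρ1
  [ 1  -1/2   0  3/2    6 ]
  [ 0     1  -4    3    0 ]
  [ 0    -1   4   -3  -10 ]
  [ 0    -3  12   -9   -2 ]
ρ3 → ρ3 + ρ2
  [ 1  -1/2   0  3/2    6 ]
  [ 0     1  -4    3    0 ]
  [ 0     0   0    0  -10 ]
  [ 0    -3  12   -9   -2 ]
ρ4 → ρ4 + 3·ρ2
  [ 1  -1/2   0  3/2    6 ]
  [ 0     1  -4    3    0 ]
  [ 0     0   0    0  -10 ]
  [ 0     0   0    0   -2 ]
ρ3 → -1/10·ρ3
  [ 1  -1/2   0  3/2   6 ]
  [ 0     1  -4    3   0 ]
  [ 0     0   0    0   1 ]
  [ 0     0   0    0  -2 ]
ρ4 → ρ4 + 2·ρ3
  [ 1  -1/2   0  3/2  6 ]
  [ 0     1  -4    3  0 ]
  [ 0     0   0    0  1 ]
  [ 0     0   0    0  0 ]
ρ1 → ρ1 − 6·ρ3
  [ 1  -1/2   0  3/2  0 ]
  [ 0     1  -4    3  0 ]
  [ 0     0   0    0  1 ]
  [ 0     0   0    0  0 ]
ρ1 → ρ1 + 1/2·ρ2
  [ 1  0  -2  3  0 ]
  [ 0  1  -4  3  0 ]
  [ 0  0   0  0  1 ]
  [ 0  0   0  0  0 ]
The reduced form has 3 nonzero rows.

rank = 3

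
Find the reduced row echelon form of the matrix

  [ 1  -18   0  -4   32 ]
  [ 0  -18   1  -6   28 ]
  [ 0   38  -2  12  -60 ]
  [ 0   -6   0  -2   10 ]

[[1, 0, 0, 0, 0], [0, 1, 0, 0, -2], [0, 0, 1, 0, -2], [0, 0, 0, 1, 1]]

ρ2 → -1/18·ρ2
  [ 1  -18      0   -4     32 ]
  [ 0    1  -1/18  1/3  -14/9 ]
  [ 0   38     -2   12    -60 ]
  [ 0   -6      0   -2     10 ]
ρ3 → ρ3 − 38·ρ2
  [ 1  -18      0    -4     32 ]
  [ 0    1  -1/18   1/3  -14/9 ]
  [ 0    0    1/9  -2/3   -8/9 ]
  [ 0   -6      0    -2     10 ]
ρ4 → ρ4 + 6·ρ2
  [ 1  -18      0    -4     32 ]
  [ 0    1  -1/18   1/3  -14/9 ]
  [ 0    0    1/9  -2/3   -8/9 ]
  [ 0    0   -1/3     0    2/3 ]
ρ3 → 9·ρ3
  [ 1  -18      0   -4     32 ]
  [ 0    1  -1/18  1/3  -14/9 ]
  [ 0    0      1   -6     -8 ]
  [ 0    0   -1/3    0    2/3 ]
ρ4 → ρ4 + 1/3·ρ3
  [ 1  -18      0   -4     32 ]
  [ 0    1  -1/18  1/3  -14/9 ]
  [ 0    0      1   -6     -8 ]
  [ 0    0      0   -2     -2 ]
ρ4 → -1/2·ρ4
  [ 1  -18      0   -4     32 ]
  [ 0    1  -1/18  1/3  -14/9 ]
  [ 0    0      1   -6     -8 ]
  [ 0    0      0    1      1 ]
ρ3 → ρ3 + 6·ρ4
  [ 1  -18      0   -4     32 ]
  [ 0    1  -1/18  1/3  -14/9 ]
  [ 0    0      1    0     -2 ]
  [ 0    0      0    1      1 ]
ρ2 → ρ2 − 1/3·ρ4
  [ 1  -18      0  -4     32 ]
  [ 0    1  -1/18   0  -17/9 ]
  [ 0    0      1   0     -2 ]
  [ 0    0      0   1      1 ]
ρ1 → ρ1 + 4·ρ4
  [ 1  -18      0  0     36 ]
  [ 0    1  -1/18  0  -17/9 ]
  [ 0    0      1  0     -2 ]
  [ 0    0      0  1      1 ]
ρ2 → ρ2 + 1/18·ρ3
  [ 1  -18  0  0  36 ]
  [ 0    1  0  0  -2 ]
  [ 0    0  1  0  -2 ]
  [ 0    0  0  1   1 ]
ρ1 → ρ1 + 18·ρ2
  [ 1  0  0  0   0 ]
  [ 0  1  0  0  -2 ]
  [ 0  0  1  0  -2 ]
  [ 0  0  0  1   1 ]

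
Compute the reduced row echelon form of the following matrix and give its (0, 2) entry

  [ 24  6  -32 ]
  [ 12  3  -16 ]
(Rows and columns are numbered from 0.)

-4/3

R1 → 1/24·R1
  [  1  1/4  -4/3 ]
  [ 12    3   -16 ]
R2 → R2 − 12·R1
  [ 1  1/4  -4/3 ]
  [ 0    0     0 ]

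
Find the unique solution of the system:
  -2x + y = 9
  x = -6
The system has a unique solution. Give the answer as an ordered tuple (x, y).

Form the augmented matrix and row-reduce:
  [ -2  1  |   9 ]
  [  1  0  |  -6 ]
ρ1 ← -1/2·ρ1
  [ 1  -1/2  |  -9/2 ]
  [ 1     0  |    -6 ]
ρ2 ← ρ2 − ρ1
  [ 1  -1/2  |  -9/2 ]
  [ 0   1/2  |  -3/2 ]
ρ2 ← 2·ρ2
  [ 1  -1/2  |  -9/2 ]
  [ 0     1  |    -3 ]
ρ1 ← ρ1 + 1/2·ρ2
  [ 1  0  |  -6 ]
  [ 0  1  |  -3 ]
Reading off the last column: x = -6, y = -3.

(-6, -3)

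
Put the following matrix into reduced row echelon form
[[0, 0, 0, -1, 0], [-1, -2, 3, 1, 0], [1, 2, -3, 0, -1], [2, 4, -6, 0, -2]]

[[1, 2, -3, 0, 0], [0, 0, 0, 1, 0], [0, 0, 0, 0, 1], [0, 0, 0, 0, 0]]

R1 <=> R2
  [ -1  -2   3   1   0 ]
  [  0   0   0  -1   0 ]
  [  1   2  -3   0  -1 ]
  [  2   4  -6   0  -2 ]
R1 := -1·R1
  [ 1  2  -3  -1   0 ]
  [ 0  0   0  -1   0 ]
  [ 1  2  -3   0  -1 ]
  [ 2  4  -6   0  -2 ]
R3 := R3 − R1
  [ 1  2  -3  -1   0 ]
  [ 0  0   0  -1   0 ]
  [ 0  0   0   1  -1 ]
  [ 2  4  -6   0  -2 ]
R4 := R4 − 2·R1
  [ 1  2  -3  -1   0 ]
  [ 0  0   0  -1   0 ]
  [ 0  0   0   1  -1 ]
  [ 0  0   0   2  -2 ]
R2 := -1·R2
  [ 1  2  -3  -1   0 ]
  [ 0  0   0   1   0 ]
  [ 0  0   0   1  -1 ]
  [ 0  0   0   2  -2 ]
R3 := R3 − R2
  [ 1  2  -3  -1   0 ]
  [ 0  0   0   1   0 ]
  [ 0  0   0   0  -1 ]
  [ 0  0   0   2  -2 ]
R4 := R4 − 2·R2
  [ 1  2  -3  -1   0 ]
  [ 0  0   0   1   0 ]
  [ 0  0   0   0  -1 ]
  [ 0  0   0   0  -2 ]
R3 := -1·R3
  [ 1  2  -3  -1   0 ]
  [ 0  0   0   1   0 ]
  [ 0  0   0   0   1 ]
  [ 0  0   0   0  -2 ]
R4 := R4 + 2·R3
  [ 1  2  -3  -1  0 ]
  [ 0  0   0   1  0 ]
  [ 0  0   0   0  1 ]
  [ 0  0   0   0  0 ]
R1 := R1 + R2
  [ 1  2  -3  0  0 ]
  [ 0  0   0  1  0 ]
  [ 0  0   0  0  1 ]
  [ 0  0   0  0  0 ]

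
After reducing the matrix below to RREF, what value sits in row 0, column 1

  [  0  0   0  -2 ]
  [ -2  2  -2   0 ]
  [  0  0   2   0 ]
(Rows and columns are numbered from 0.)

R1 <-> R2
  [ -2  2  -2   0 ]
  [  0  0   0  -2 ]
  [  0  0   2   0 ]
R1 ← -1/2·R1
  [ 1  -1  1   0 ]
  [ 0   0  0  -2 ]
  [ 0   0  2   0 ]
R2 <-> R3
  [ 1  -1  1   0 ]
  [ 0   0  2   0 ]
  [ 0   0  0  -2 ]
R2 ← 1/2·R2
  [ 1  -1  1   0 ]
  [ 0   0  1   0 ]
  [ 0   0  0  -2 ]
R3 ← -1/2·R3
  [ 1  -1  1  0 ]
  [ 0   0  1  0 ]
  [ 0   0  0  1 ]
R1 ← R1 − R2
  [ 1  -1  0  0 ]
  [ 0   0  1  0 ]
  [ 0   0  0  1 ]

-1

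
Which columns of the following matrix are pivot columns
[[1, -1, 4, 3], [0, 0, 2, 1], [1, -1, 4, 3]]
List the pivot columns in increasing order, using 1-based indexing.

Subtract ρ1 from ρ3.
Multiply ρ2 by 1/2.
Subtract 4 times ρ2 from ρ1.
Pivot columns are the columns containing a leading 1.

1, 3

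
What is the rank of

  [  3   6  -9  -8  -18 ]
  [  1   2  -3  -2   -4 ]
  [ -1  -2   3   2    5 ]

rank = 3

Multiply r1 by 1/3.
  [  1   2  -3  -8/3  -6 ]
  [  1   2  -3    -2  -4 ]
  [ -1  -2   3     2   5 ]
Subtract r1 from r2.
  [  1   2  -3  -8/3  -6 ]
  [  0   0   0   2/3   2 ]
  [ -1  -2   3     2   5 ]
Add r1 to r3.
  [ 1  2  -3  -8/3  -6 ]
  [ 0  0   0   2/3   2 ]
  [ 0  0   0  -2/3  -1 ]
Multiply r2 by 3/2.
  [ 1  2  -3  -8/3  -6 ]
  [ 0  0   0     1   3 ]
  [ 0  0   0  -2/3  -1 ]
Add 2/3 times r2 to r3.
  [ 1  2  -3  -8/3  -6 ]
  [ 0  0   0     1   3 ]
  [ 0  0   0     0   1 ]
Subtract 3 times r3 from r2.
  [ 1  2  -3  -8/3  -6 ]
  [ 0  0   0     1   0 ]
  [ 0  0   0     0   1 ]
Add 6 times r3 to r1.
  [ 1  2  -3  -8/3  0 ]
  [ 0  0   0     1  0 ]
  [ 0  0   0     0  1 ]
Add 8/3 times r2 to r1.
  [ 1  2  -3  0  0 ]
  [ 0  0   0  1  0 ]
  [ 0  0   0  0  1 ]
The reduced form has 3 nonzero rows.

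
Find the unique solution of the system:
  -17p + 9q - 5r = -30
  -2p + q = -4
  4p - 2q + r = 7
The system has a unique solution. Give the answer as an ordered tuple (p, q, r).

Form the augmented matrix and row-reduce:
  [ -17   9  -5  |  -30 ]
  [  -2   1   0  |   -4 ]
  [   4  -2   1  |    7 ]
R1 → -1/17·R1
R2 → R2 + 2·R1
R3 → R3 − 4·R1
R2 → -17·R2
R3 → R3 − 2/17·R2
R2 → R2 + 10·R3
R1 → R1 − 5/17·R3
R1 → R1 + 9/17·R2
Reading off the last column: p = 1, q = -2, r = -1.

(1, -2, -1)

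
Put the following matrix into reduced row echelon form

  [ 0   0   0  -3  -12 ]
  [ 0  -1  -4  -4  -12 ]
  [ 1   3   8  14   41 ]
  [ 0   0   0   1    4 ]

[[1, 0, -4, 0, -3], [0, 1, 4, 0, -4], [0, 0, 0, 1, 4], [0, 0, 0, 0, 0]]

Swap R1 and R3.
  [ 1   3   8  14   41 ]
  [ 0  -1  -4  -4  -12 ]
  [ 0   0   0  -3  -12 ]
  [ 0   0   0   1    4 ]
Multiply R2 by -1.
  [ 1  3  8  14   41 ]
  [ 0  1  4   4   12 ]
  [ 0  0  0  -3  -12 ]
  [ 0  0  0   1    4 ]
Multiply R3 by -1/3.
  [ 1  3  8  14  41 ]
  [ 0  1  4   4  12 ]
  [ 0  0  0   1   4 ]
  [ 0  0  0   1   4 ]
Subtract R3 from R4.
  [ 1  3  8  14  41 ]
  [ 0  1  4   4  12 ]
  [ 0  0  0   1   4 ]
  [ 0  0  0   0   0 ]
Subtract 4 times R3 from R2.
  [ 1  3  8  14  41 ]
  [ 0  1  4   0  -4 ]
  [ 0  0  0   1   4 ]
  [ 0  0  0   0   0 ]
Subtract 14 times R3 from R1.
  [ 1  3  8  0  -15 ]
  [ 0  1  4  0   -4 ]
  [ 0  0  0  1    4 ]
  [ 0  0  0  0    0 ]
Subtract 3 times R2 from R1.
  [ 1  0  -4  0  -3 ]
  [ 0  1   4  0  -4 ]
  [ 0  0   0  1   4 ]
  [ 0  0   0  0   0 ]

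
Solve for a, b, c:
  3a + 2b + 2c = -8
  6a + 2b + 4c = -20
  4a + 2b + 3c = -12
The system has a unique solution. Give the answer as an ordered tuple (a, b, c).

(-4, 2, 0)

Form the augmented matrix and row-reduce:
  [ 3  2  2  |   -8 ]
  [ 6  2  4  |  -20 ]
  [ 4  2  3  |  -12 ]
R1 -> 1/3·R1
  [ 1  2/3  2/3  |  -8/3 ]
  [ 6    2    4  |   -20 ]
  [ 4    2    3  |   -12 ]
R2 -> R2 − 6·R1
  [ 1  2/3  2/3  |  -8/3 ]
  [ 0   -2    0  |    -4 ]
  [ 4    2    3  |   -12 ]
R3 -> R3 − 4·R1
  [ 1   2/3  2/3  |  -8/3 ]
  [ 0    -2    0  |    -4 ]
  [ 0  -2/3  1/3  |  -4/3 ]
R2 -> -1/2·R2
  [ 1   2/3  2/3  |  -8/3 ]
  [ 0     1    0  |     2 ]
  [ 0  -2/3  1/3  |  -4/3 ]
R3 -> R3 + 2/3·R2
  [ 1  2/3  2/3  |  -8/3 ]
  [ 0    1    0  |     2 ]
  [ 0    0  1/3  |     0 ]
R3 -> 3·R3
  [ 1  2/3  2/3  |  -8/3 ]
  [ 0    1    0  |     2 ]
  [ 0    0    1  |     0 ]
R1 -> R1 − 2/3·R3
  [ 1  2/3  0  |  -8/3 ]
  [ 0    1  0  |     2 ]
  [ 0    0  1  |     0 ]
R1 -> R1 − 2/3·R2
  [ 1  0  0  |  -4 ]
  [ 0  1  0  |   2 ]
  [ 0  0  1  |   0 ]
Reading off the last column: a = -4, b = 2, c = 0.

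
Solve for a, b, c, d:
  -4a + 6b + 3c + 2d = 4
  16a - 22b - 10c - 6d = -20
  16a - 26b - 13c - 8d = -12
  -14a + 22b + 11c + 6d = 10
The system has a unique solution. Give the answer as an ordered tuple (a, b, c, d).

Form the augmented matrix and row-reduce:
  [  -4    6    3   2  |    4 ]
  [  16  -22  -10  -6  |  -20 ]
  [  16  -26  -13  -8  |  -12 ]
  [ -14   22   11   6  |   10 ]
Multiply R1 by -1/4.
  [   1  -3/2  -3/4  -1/2  |   -1 ]
  [  16   -22   -10    -6  |  -20 ]
  [  16   -26   -13    -8  |  -12 ]
  [ -14    22    11     6  |   10 ]
Subtract 16 times R1 from R2.
  [   1  -3/2  -3/4  -1/2  |   -1 ]
  [   0     2     2     2  |   -4 ]
  [  16   -26   -13    -8  |  -12 ]
  [ -14    22    11     6  |   10 ]
Subtract 16 times R1 from R3.
  [   1  -3/2  -3/4  -1/2  |  -1 ]
  [   0     2     2     2  |  -4 ]
  [   0    -2    -1     0  |   4 ]
  [ -14    22    11     6  |  10 ]
Add 14 times R1 to R4.
  [ 1  -3/2  -3/4  -1/2  |  -1 ]
  [ 0     2     2     2  |  -4 ]
  [ 0    -2    -1     0  |   4 ]
  [ 0     1   1/2    -1  |  -4 ]
Multiply R2 by 1/2.
  [ 1  -3/2  -3/4  -1/2  |  -1 ]
  [ 0     1     1     1  |  -2 ]
  [ 0    -2    -1     0  |   4 ]
  [ 0     1   1/2    -1  |  -4 ]
Add 2 times R2 to R3.
  [ 1  -3/2  -3/4  -1/2  |  -1 ]
  [ 0     1     1     1  |  -2 ]
  [ 0     0     1     2  |   0 ]
  [ 0     1   1/2    -1  |  -4 ]
Subtract R2 from R4.
  [ 1  -3/2  -3/4  -1/2  |  -1 ]
  [ 0     1     1     1  |  -2 ]
  [ 0     0     1     2  |   0 ]
  [ 0     0  -1/2    -2  |  -2 ]
Add 1/2 times R3 to R4.
  [ 1  -3/2  -3/4  -1/2  |  -1 ]
  [ 0     1     1     1  |  -2 ]
  [ 0     0     1     2  |   0 ]
  [ 0     0     0    -1  |  -2 ]
Multiply R4 by -1.
  [ 1  -3/2  -3/4  -1/2  |  -1 ]
  [ 0     1     1     1  |  -2 ]
  [ 0     0     1     2  |   0 ]
  [ 0     0     0     1  |   2 ]
Subtract 2 times R4 from R3.
  [ 1  -3/2  -3/4  -1/2  |  -1 ]
  [ 0     1     1     1  |  -2 ]
  [ 0     0     1     0  |  -4 ]
  [ 0     0     0     1  |   2 ]
Subtract R4 from R2.
  [ 1  -3/2  -3/4  -1/2  |  -1 ]
  [ 0     1     1     0  |  -4 ]
  [ 0     0     1     0  |  -4 ]
  [ 0     0     0     1  |   2 ]
Add 1/2 times R4 to R1.
  [ 1  -3/2  -3/4  0  |   0 ]
  [ 0     1     1  0  |  -4 ]
  [ 0     0     1  0  |  -4 ]
  [ 0     0     0  1  |   2 ]
Subtract R3 from R2.
  [ 1  -3/2  -3/4  0  |   0 ]
  [ 0     1     0  0  |   0 ]
  [ 0     0     1  0  |  -4 ]
  [ 0     0     0  1  |   2 ]
Add 3/4 times R3 to R1.
  [ 1  -3/2  0  0  |  -3 ]
  [ 0     1  0  0  |   0 ]
  [ 0     0  1  0  |  -4 ]
  [ 0     0  0  1  |   2 ]
Add 3/2 times R2 to R1.
  [ 1  0  0  0  |  -3 ]
  [ 0  1  0  0  |   0 ]
  [ 0  0  1  0  |  -4 ]
  [ 0  0  0  1  |   2 ]
Reading off the last column: a = -3, b = 0, c = -4, d = 2.

(-3, 0, -4, 2)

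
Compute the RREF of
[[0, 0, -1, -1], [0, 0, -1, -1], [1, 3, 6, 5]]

[[1, 3, 0, -1], [0, 0, 1, 1], [0, 0, 0, 0]]

R1 <-> R3
  [ 1  3   6   5 ]
  [ 0  0  -1  -1 ]
  [ 0  0  -1  -1 ]
R2 := -1·R2
  [ 1  3   6   5 ]
  [ 0  0   1   1 ]
  [ 0  0  -1  -1 ]
R3 := R3 + R2
  [ 1  3  6  5 ]
  [ 0  0  1  1 ]
  [ 0  0  0  0 ]
R1 := R1 − 6·R2
  [ 1  3  0  -1 ]
  [ 0  0  1   1 ]
  [ 0  0  0   0 ]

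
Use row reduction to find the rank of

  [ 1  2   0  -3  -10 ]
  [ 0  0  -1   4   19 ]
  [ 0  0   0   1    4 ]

R2 ← -1·R2
  [ 1  2  0  -3  -10 ]
  [ 0  0  1  -4  -19 ]
  [ 0  0  0   1    4 ]
R2 ← R2 + 4·R3
  [ 1  2  0  -3  -10 ]
  [ 0  0  1   0   -3 ]
  [ 0  0  0   1    4 ]
R1 ← R1 + 3·R3
  [ 1  2  0  0   2 ]
  [ 0  0  1  0  -3 ]
  [ 0  0  0  1   4 ]
The reduced form has 3 nonzero rows.

rank = 3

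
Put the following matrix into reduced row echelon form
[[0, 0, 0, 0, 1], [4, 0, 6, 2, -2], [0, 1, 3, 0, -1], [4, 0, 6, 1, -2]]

R1 <-> R2
  [ 4  0  6  2  -2 ]
  [ 0  0  0  0   1 ]
  [ 0  1  3  0  -1 ]
  [ 4  0  6  1  -2 ]
R1 ← 1/4·R1
  [ 1  0  3/2  1/2  -1/2 ]
  [ 0  0    0    0     1 ]
  [ 0  1    3    0    -1 ]
  [ 4  0    6    1    -2 ]
R4 ← R4 − 4·R1
  [ 1  0  3/2  1/2  -1/2 ]
  [ 0  0    0    0     1 ]
  [ 0  1    3    0    -1 ]
  [ 0  0    0   -1     0 ]
R2 <-> R3
  [ 1  0  3/2  1/2  -1/2 ]
  [ 0  1    3    0    -1 ]
  [ 0  0    0    0     1 ]
  [ 0  0    0   -1     0 ]
R3 <-> R4
  [ 1  0  3/2  1/2  -1/2 ]
  [ 0  1    3    0    -1 ]
  [ 0  0    0   -1     0 ]
  [ 0  0    0    0     1 ]
R3 ← -1·R3
  [ 1  0  3/2  1/2  -1/2 ]
  [ 0  1    3    0    -1 ]
  [ 0  0    0    1     0 ]
  [ 0  0    0    0     1 ]
R2 ← R2 + R4
  [ 1  0  3/2  1/2  -1/2 ]
  [ 0  1    3    0     0 ]
  [ 0  0    0    1     0 ]
  [ 0  0    0    0     1 ]
R1 ← R1 + 1/2·R4
  [ 1  0  3/2  1/2  0 ]
  [ 0  1    3    0  0 ]
  [ 0  0    0    1  0 ]
  [ 0  0    0    0  1 ]
R1 ← R1 − 1/2·R3
  [ 1  0  3/2  0  0 ]
  [ 0  1    3  0  0 ]
  [ 0  0    0  1  0 ]
  [ 0  0    0  0  1 ]

[[1, 0, 3/2, 0, 0], [0, 1, 3, 0, 0], [0, 0, 0, 1, 0], [0, 0, 0, 0, 1]]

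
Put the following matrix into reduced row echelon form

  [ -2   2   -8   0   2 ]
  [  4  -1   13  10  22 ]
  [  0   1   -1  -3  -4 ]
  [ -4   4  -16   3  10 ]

[[1, 0, 3, 0, 1], [0, 1, -1, 0, 2], [0, 0, 0, 1, 2], [0, 0, 0, 0, 0]]

R1 ← -1/2·R1
  [  1  -1    4   0  -1 ]
  [  4  -1   13  10  22 ]
  [  0   1   -1  -3  -4 ]
  [ -4   4  -16   3  10 ]
R2 ← R2 − 4·R1
  [  1  -1    4   0  -1 ]
  [  0   3   -3  10  26 ]
  [  0   1   -1  -3  -4 ]
  [ -4   4  -16   3  10 ]
R4 ← R4 + 4·R1
  [ 1  -1   4   0  -1 ]
  [ 0   3  -3  10  26 ]
  [ 0   1  -1  -3  -4 ]
  [ 0   0   0   3   6 ]
R2 ← 1/3·R2
  [ 1  -1   4     0    -1 ]
  [ 0   1  -1  10/3  26/3 ]
  [ 0   1  -1    -3    -4 ]
  [ 0   0   0     3     6 ]
R3 ← R3 − R2
  [ 1  -1   4      0     -1 ]
  [ 0   1  -1   10/3   26/3 ]
  [ 0   0   0  -19/3  -38/3 ]
  [ 0   0   0      3      6 ]
R3 ← -3/19·R3
  [ 1  -1   4     0    -1 ]
  [ 0   1  -1  10/3  26/3 ]
  [ 0   0   0     1     2 ]
  [ 0   0   0     3     6 ]
R4 ← R4 − 3·R3
  [ 1  -1   4     0    -1 ]
  [ 0   1  -1  10/3  26/3 ]
  [ 0   0   0     1     2 ]
  [ 0   0   0     0     0 ]
R2 ← R2 − 10/3·R3
  [ 1  -1   4  0  -1 ]
  [ 0   1  -1  0   2 ]
  [ 0   0   0  1   2 ]
  [ 0   0   0  0   0 ]
R1 ← R1 + R2
  [ 1  0   3  0  1 ]
  [ 0  1  -1  0  2 ]
  [ 0  0   0  1  2 ]
  [ 0  0   0  0  0 ]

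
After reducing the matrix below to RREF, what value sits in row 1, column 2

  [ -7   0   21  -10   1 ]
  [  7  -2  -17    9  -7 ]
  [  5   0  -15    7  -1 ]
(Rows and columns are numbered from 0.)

-2

ρ1 → -1/7·ρ1
  [ 1   0   -3  10/7  -1/7 ]
  [ 7  -2  -17     9    -7 ]
  [ 5   0  -15     7    -1 ]
ρ2 → ρ2 − 7·ρ1
  [ 1   0   -3  10/7  -1/7 ]
  [ 0  -2    4    -1    -6 ]
  [ 5   0  -15     7    -1 ]
ρ3 → ρ3 − 5·ρ1
  [ 1   0  -3  10/7  -1/7 ]
  [ 0  -2   4    -1    -6 ]
  [ 0   0   0  -1/7  -2/7 ]
ρ2 → -1/2·ρ2
  [ 1  0  -3  10/7  -1/7 ]
  [ 0  1  -2   1/2     3 ]
  [ 0  0   0  -1/7  -2/7 ]
ρ3 → -7·ρ3
  [ 1  0  -3  10/7  -1/7 ]
  [ 0  1  -2   1/2     3 ]
  [ 0  0   0     1     2 ]
ρ2 → ρ2 − 1/2·ρ3
  [ 1  0  -3  10/7  -1/7 ]
  [ 0  1  -2     0     2 ]
  [ 0  0   0     1     2 ]
ρ1 → ρ1 − 10/7·ρ3
  [ 1  0  -3  0  -3 ]
  [ 0  1  -2  0   2 ]
  [ 0  0   0  1   2 ]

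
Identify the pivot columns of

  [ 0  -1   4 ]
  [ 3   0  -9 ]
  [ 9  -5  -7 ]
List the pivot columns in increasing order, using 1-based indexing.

1, 2

r1 <=> r2
  [ 3   0  -9 ]
  [ 0  -1   4 ]
  [ 9  -5  -7 ]
r1 -> 1/3·r1
  [ 1   0  -3 ]
  [ 0  -1   4 ]
  [ 9  -5  -7 ]
r3 -> r3 − 9·r1
  [ 1   0  -3 ]
  [ 0  -1   4 ]
  [ 0  -5  20 ]
r2 -> -1·r2
  [ 1   0  -3 ]
  [ 0   1  -4 ]
  [ 0  -5  20 ]
r3 -> r3 + 5·r2
  [ 1  0  -3 ]
  [ 0  1  -4 ]
  [ 0  0   0 ]
Pivot columns are the columns containing a leading 1.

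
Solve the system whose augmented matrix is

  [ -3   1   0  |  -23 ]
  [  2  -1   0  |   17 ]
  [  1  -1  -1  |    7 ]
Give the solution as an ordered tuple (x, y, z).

(6, -5, 4)

R1 → -1/3·R1
  [ 1  -1/3   0  |  23/3 ]
  [ 2    -1   0  |    17 ]
  [ 1    -1  -1  |     7 ]
R2 → R2 − 2·R1
  [ 1  -1/3   0  |  23/3 ]
  [ 0  -1/3   0  |   5/3 ]
  [ 1    -1  -1  |     7 ]
R3 → R3 − R1
  [ 1  -1/3   0  |  23/3 ]
  [ 0  -1/3   0  |   5/3 ]
  [ 0  -2/3  -1  |  -2/3 ]
R2 → -3·R2
  [ 1  -1/3   0  |  23/3 ]
  [ 0     1   0  |    -5 ]
  [ 0  -2/3  -1  |  -2/3 ]
R3 → R3 + 2/3·R2
  [ 1  -1/3   0  |  23/3 ]
  [ 0     1   0  |    -5 ]
  [ 0     0  -1  |    -4 ]
R3 → -1·R3
  [ 1  -1/3  0  |  23/3 ]
  [ 0     1  0  |    -5 ]
  [ 0     0  1  |     4 ]
R1 → R1 + 1/3·R2
  [ 1  0  0  |   6 ]
  [ 0  1  0  |  -5 ]
  [ 0  0  1  |   4 ]
Reading off the last column: x = 6, y = -5, z = 4.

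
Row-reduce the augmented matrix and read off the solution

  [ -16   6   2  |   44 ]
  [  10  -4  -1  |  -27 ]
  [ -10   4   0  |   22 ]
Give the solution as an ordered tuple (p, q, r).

R1 ← -1/16·R1
  [   1  -3/8  -1/8  |  -11/4 ]
  [  10    -4    -1  |    -27 ]
  [ -10     4     0  |     22 ]
R2 ← R2 − 10·R1
  [   1  -3/8  -1/8  |  -11/4 ]
  [   0  -1/4   1/4  |    1/2 ]
  [ -10     4     0  |     22 ]
R3 ← R3 + 10·R1
  [ 1  -3/8  -1/8  |  -11/4 ]
  [ 0  -1/4   1/4  |    1/2 ]
  [ 0   1/4  -5/4  |  -11/2 ]
R2 ← -4·R2
  [ 1  -3/8  -1/8  |  -11/4 ]
  [ 0     1    -1  |     -2 ]
  [ 0   1/4  -5/4  |  -11/2 ]
R3 ← R3 − 1/4·R2
  [ 1  -3/8  -1/8  |  -11/4 ]
  [ 0     1    -1  |     -2 ]
  [ 0     0    -1  |     -5 ]
R3 ← -1·R3
  [ 1  -3/8  -1/8  |  -11/4 ]
  [ 0     1    -1  |     -2 ]
  [ 0     0     1  |      5 ]
R2 ← R2 + R3
  [ 1  -3/8  -1/8  |  -11/4 ]
  [ 0     1     0  |      3 ]
  [ 0     0     1  |      5 ]
R1 ← R1 + 1/8·R3
  [ 1  -3/8  0  |  -17/8 ]
  [ 0     1  0  |      3 ]
  [ 0     0  1  |      5 ]
R1 ← R1 + 3/8·R2
  [ 1  0  0  |  -1 ]
  [ 0  1  0  |   3 ]
  [ 0  0  1  |   5 ]
Reading off the last column: p = -1, q = 3, r = 5.

(-1, 3, 5)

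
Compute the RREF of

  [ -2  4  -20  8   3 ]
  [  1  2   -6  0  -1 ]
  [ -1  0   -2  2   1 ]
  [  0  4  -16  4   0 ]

[[1, 0, 2, -2, 0], [0, 1, -4, 1, 0], [0, 0, 0, 0, 1], [0, 0, 0, 0, 0]]

r1 ← -1/2·r1
  [  1  -2   10  -4  -3/2 ]
  [  1   2   -6   0    -1 ]
  [ -1   0   -2   2     1 ]
  [  0   4  -16   4     0 ]
r2 ← r2 − r1
  [  1  -2   10  -4  -3/2 ]
  [  0   4  -16   4   1/2 ]
  [ -1   0   -2   2     1 ]
  [  0   4  -16   4     0 ]
r3 ← r3 + r1
  [ 1  -2   10  -4  -3/2 ]
  [ 0   4  -16   4   1/2 ]
  [ 0  -2    8  -2  -1/2 ]
  [ 0   4  -16   4     0 ]
r2 ← 1/4·r2
  [ 1  -2   10  -4  -3/2 ]
  [ 0   1   -4   1   1/8 ]
  [ 0  -2    8  -2  -1/2 ]
  [ 0   4  -16   4     0 ]
r3 ← r3 + 2·r2
  [ 1  -2   10  -4  -3/2 ]
  [ 0   1   -4   1   1/8 ]
  [ 0   0    0   0  -1/4 ]
  [ 0   4  -16   4     0 ]
r4 ← r4 − 4·r2
  [ 1  -2  10  -4  -3/2 ]
  [ 0   1  -4   1   1/8 ]
  [ 0   0   0   0  -1/4 ]
  [ 0   0   0   0  -1/2 ]
r3 ← -4·r3
  [ 1  -2  10  -4  -3/2 ]
  [ 0   1  -4   1   1/8 ]
  [ 0   0   0   0     1 ]
  [ 0   0   0   0  -1/2 ]
r4 ← r4 + 1/2·r3
  [ 1  -2  10  -4  -3/2 ]
  [ 0   1  -4   1   1/8 ]
  [ 0   0   0   0     1 ]
  [ 0   0   0   0     0 ]
r2 ← r2 − 1/8·r3
  [ 1  -2  10  -4  -3/2 ]
  [ 0   1  -4   1     0 ]
  [ 0   0   0   0     1 ]
  [ 0   0   0   0     0 ]
r1 ← r1 + 3/2·r3
  [ 1  -2  10  -4  0 ]
  [ 0   1  -4   1  0 ]
  [ 0   0   0   0  1 ]
  [ 0   0   0   0  0 ]
r1 ← r1 + 2·r2
  [ 1  0   2  -2  0 ]
  [ 0  1  -4   1  0 ]
  [ 0  0   0   0  1 ]
  [ 0  0   0   0  0 ]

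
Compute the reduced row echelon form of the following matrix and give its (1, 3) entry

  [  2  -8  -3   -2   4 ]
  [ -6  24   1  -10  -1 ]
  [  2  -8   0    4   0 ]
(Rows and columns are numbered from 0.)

Multiply r1 by 1/2.
  [  1  -4  -3/2   -1   2 ]
  [ -6  24     1  -10  -1 ]
  [  2  -8     0    4   0 ]
Add 6 times r1 to r2.
  [ 1  -4  -3/2   -1   2 ]
  [ 0   0    -8  -16  11 ]
  [ 2  -8     0    4   0 ]
Subtract 2 times r1 from r3.
  [ 1  -4  -3/2   -1   2 ]
  [ 0   0    -8  -16  11 ]
  [ 0   0     3    6  -4 ]
Multiply r2 by -1/8.
  [ 1  -4  -3/2  -1      2 ]
  [ 0   0     1   2  -11/8 ]
  [ 0   0     3   6     -4 ]
Subtract 3 times r2 from r3.
  [ 1  -4  -3/2  -1      2 ]
  [ 0   0     1   2  -11/8 ]
  [ 0   0     0   0    1/8 ]
Multiply r3 by 8.
  [ 1  -4  -3/2  -1      2 ]
  [ 0   0     1   2  -11/8 ]
  [ 0   0     0   0      1 ]
Add 11/8 times r3 to r2.
  [ 1  -4  -3/2  -1  2 ]
  [ 0   0     1   2  0 ]
  [ 0   0     0   0  1 ]
Subtract 2 times r3 from r1.
  [ 1  -4  -3/2  -1  0 ]
  [ 0   0     1   2  0 ]
  [ 0   0     0   0  1 ]
Add 3/2 times r2 to r1.
  [ 1  -4  0  2  0 ]
  [ 0   0  1  2  0 ]
  [ 0   0  0  0  1 ]

2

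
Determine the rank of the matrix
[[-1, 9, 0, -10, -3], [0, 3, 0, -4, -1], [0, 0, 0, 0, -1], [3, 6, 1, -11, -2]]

Multiply r1 by -1.
  [ 1  -9  0   10   3 ]
  [ 0   3  0   -4  -1 ]
  [ 0   0  0    0  -1 ]
  [ 3   6  1  -11  -2 ]
Subtract 3 times r1 from r4.
  [ 1  -9  0   10    3 ]
  [ 0   3  0   -4   -1 ]
  [ 0   0  0    0   -1 ]
  [ 0  33  1  -41  -11 ]
Multiply r2 by 1/3.
  [ 1  -9  0    10     3 ]
  [ 0   1  0  -4/3  -1/3 ]
  [ 0   0  0     0    -1 ]
  [ 0  33  1   -41   -11 ]
Subtract 33 times r2 from r4.
  [ 1  -9  0    10     3 ]
  [ 0   1  0  -4/3  -1/3 ]
  [ 0   0  0     0    -1 ]
  [ 0   0  1     3     0 ]
Swap r3 and r4.
  [ 1  -9  0    10     3 ]
  [ 0   1  0  -4/3  -1/3 ]
  [ 0   0  1     3     0 ]
  [ 0   0  0     0    -1 ]
Multiply r4 by -1.
  [ 1  -9  0    10     3 ]
  [ 0   1  0  -4/3  -1/3 ]
  [ 0   0  1     3     0 ]
  [ 0   0  0     0     1 ]
Add 1/3 times r4 to r2.
  [ 1  -9  0    10  3 ]
  [ 0   1  0  -4/3  0 ]
  [ 0   0  1     3  0 ]
  [ 0   0  0     0  1 ]
Subtract 3 times r4 from r1.
  [ 1  -9  0    10  0 ]
  [ 0   1  0  -4/3  0 ]
  [ 0   0  1     3  0 ]
  [ 0   0  0     0  1 ]
Add 9 times r2 to r1.
  [ 1  0  0    -2  0 ]
  [ 0  1  0  -4/3  0 ]
  [ 0  0  1     3  0 ]
  [ 0  0  0     0  1 ]
The reduced form has 4 nonzero rows.

rank = 4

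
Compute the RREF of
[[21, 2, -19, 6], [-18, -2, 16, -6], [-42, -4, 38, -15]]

[[1, 0, -1, 0], [0, 1, 1, 0], [0, 0, 0, 1]]

ρ1 → 1/21·ρ1
  [   1  2/21  -19/21  2/7 ]
  [ -18    -2      16   -6 ]
  [ -42    -4      38  -15 ]
ρ2 → ρ2 + 18·ρ1
  [   1  2/21  -19/21   2/7 ]
  [   0  -2/7    -2/7  -6/7 ]
  [ -42    -4      38   -15 ]
ρ3 → ρ3 + 42·ρ1
  [ 1  2/21  -19/21   2/7 ]
  [ 0  -2/7    -2/7  -6/7 ]
  [ 0     0       0    -3 ]
ρ2 → -7/2·ρ2
  [ 1  2/21  -19/21  2/7 ]
  [ 0     1       1    3 ]
  [ 0     0       0   -3 ]
ρ3 → -1/3·ρ3
  [ 1  2/21  -19/21  2/7 ]
  [ 0     1       1    3 ]
  [ 0     0       0    1 ]
ρ2 → ρ2 − 3·ρ3
  [ 1  2/21  -19/21  2/7 ]
  [ 0     1       1    0 ]
  [ 0     0       0    1 ]
ρ1 → ρ1 − 2/7·ρ3
  [ 1  2/21  -19/21  0 ]
  [ 0     1       1  0 ]
  [ 0     0       0  1 ]
ρ1 → ρ1 − 2/21·ρ2
  [ 1  0  -1  0 ]
  [ 0  1   1  0 ]
  [ 0  0   0  1 ]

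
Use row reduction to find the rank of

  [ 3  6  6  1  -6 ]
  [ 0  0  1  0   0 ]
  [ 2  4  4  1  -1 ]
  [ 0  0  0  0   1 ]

rank = 4

R1 → 1/3·R1
  [ 1  2  2  1/3  -2 ]
  [ 0  0  1    0   0 ]
  [ 2  4  4    1  -1 ]
  [ 0  0  0    0   1 ]
R3 → R3 − 2·R1
  [ 1  2  2  1/3  -2 ]
  [ 0  0  1    0   0 ]
  [ 0  0  0  1/3   3 ]
  [ 0  0  0    0   1 ]
R3 → 3·R3
  [ 1  2  2  1/3  -2 ]
  [ 0  0  1    0   0 ]
  [ 0  0  0    1   9 ]
  [ 0  0  0    0   1 ]
R3 → R3 − 9·R4
  [ 1  2  2  1/3  -2 ]
  [ 0  0  1    0   0 ]
  [ 0  0  0    1   0 ]
  [ 0  0  0    0   1 ]
R1 → R1 + 2·R4
  [ 1  2  2  1/3  0 ]
  [ 0  0  1    0  0 ]
  [ 0  0  0    1  0 ]
  [ 0  0  0    0  1 ]
R1 → R1 − 1/3·R3
  [ 1  2  2  0  0 ]
  [ 0  0  1  0  0 ]
  [ 0  0  0  1  0 ]
  [ 0  0  0  0  1 ]
R1 → R1 − 2·R2
  [ 1  2  0  0  0 ]
  [ 0  0  1  0  0 ]
  [ 0  0  0  1  0 ]
  [ 0  0  0  0  1 ]
The reduced form has 4 nonzero rows.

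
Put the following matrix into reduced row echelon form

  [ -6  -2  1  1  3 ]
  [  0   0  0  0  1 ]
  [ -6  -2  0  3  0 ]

ρ1 -> -1/6·ρ1
  [  1  1/3  -1/6  -1/6  -1/2 ]
  [  0    0     0     0     1 ]
  [ -6   -2     0     3     0 ]
ρ3 -> ρ3 + 6·ρ1
  [ 1  1/3  -1/6  -1/6  -1/2 ]
  [ 0    0     0     0     1 ]
  [ 0    0    -1     2    -3 ]
ρ2 <=> ρ3
  [ 1  1/3  -1/6  -1/6  -1/2 ]
  [ 0    0    -1     2    -3 ]
  [ 0    0     0     0     1 ]
ρ2 -> -1·ρ2
  [ 1  1/3  -1/6  -1/6  -1/2 ]
  [ 0    0     1    -2     3 ]
  [ 0    0     0     0     1 ]
ρ2 -> ρ2 − 3·ρ3
  [ 1  1/3  -1/6  -1/6  -1/2 ]
  [ 0    0     1    -2     0 ]
  [ 0    0     0     0     1 ]
ρ1 -> ρ1 + 1/2·ρ3
  [ 1  1/3  -1/6  -1/6  0 ]
  [ 0    0     1    -2  0 ]
  [ 0    0     0     0  1 ]
ρ1 -> ρ1 + 1/6·ρ2
  [ 1  1/3  0  -1/2  0 ]
  [ 0    0  1    -2  0 ]
  [ 0    0  0     0  1 ]

[[1, 1/3, 0, -1/2, 0], [0, 0, 1, -2, 0], [0, 0, 0, 0, 1]]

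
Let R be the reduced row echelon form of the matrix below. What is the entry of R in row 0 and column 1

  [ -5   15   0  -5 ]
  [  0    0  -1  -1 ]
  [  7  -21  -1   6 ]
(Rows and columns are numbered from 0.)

-3

R1 → -1/5·R1
  [ 1   -3   0   1 ]
  [ 0    0  -1  -1 ]
  [ 7  -21  -1   6 ]
R3 → R3 − 7·R1
  [ 1  -3   0   1 ]
  [ 0   0  -1  -1 ]
  [ 0   0  -1  -1 ]
R2 → -1·R2
  [ 1  -3   0   1 ]
  [ 0   0   1   1 ]
  [ 0   0  -1  -1 ]
R3 → R3 + R2
  [ 1  -3  0  1 ]
  [ 0   0  1  1 ]
  [ 0   0  0  0 ]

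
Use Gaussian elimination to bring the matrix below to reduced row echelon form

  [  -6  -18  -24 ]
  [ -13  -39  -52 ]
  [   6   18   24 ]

Multiply R1 by -1/6.
  [   1    3    4 ]
  [ -13  -39  -52 ]
  [   6   18   24 ]
Add 13 times R1 to R2.
  [ 1   3   4 ]
  [ 0   0   0 ]
  [ 6  18  24 ]
Subtract 6 times R1 from R3.
  [ 1  3  4 ]
  [ 0  0  0 ]
  [ 0  0  0 ]

[[1, 3, 4], [0, 0, 0], [0, 0, 0]]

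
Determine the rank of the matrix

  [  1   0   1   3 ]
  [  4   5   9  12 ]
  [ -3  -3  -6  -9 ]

rank = 2

ρ2 := ρ2 − 4·ρ1
ρ3 := ρ3 + 3·ρ1
ρ2 := 1/5·ρ2
ρ3 := ρ3 + 3·ρ2
The reduced form has 2 nonzero rows.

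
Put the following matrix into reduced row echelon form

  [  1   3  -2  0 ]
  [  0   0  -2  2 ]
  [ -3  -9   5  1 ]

R3 := R3 + 3·R1
  [ 1  3  -2  0 ]
  [ 0  0  -2  2 ]
  [ 0  0  -1  1 ]
R2 := -1/2·R2
  [ 1  3  -2   0 ]
  [ 0  0   1  -1 ]
  [ 0  0  -1   1 ]
R3 := R3 + R2
  [ 1  3  -2   0 ]
  [ 0  0   1  -1 ]
  [ 0  0   0   0 ]
R1 := R1 + 2·R2
  [ 1  3  0  -2 ]
  [ 0  0  1  -1 ]
  [ 0  0  0   0 ]

[[1, 3, 0, -2], [0, 0, 1, -1], [0, 0, 0, 0]]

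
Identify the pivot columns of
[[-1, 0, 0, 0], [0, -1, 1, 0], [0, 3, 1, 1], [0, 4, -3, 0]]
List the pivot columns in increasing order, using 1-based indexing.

ρ1 := -1·ρ1
  [ 1   0   0  0 ]
  [ 0  -1   1  0 ]
  [ 0   3   1  1 ]
  [ 0   4  -3  0 ]
ρ2 := -1·ρ2
  [ 1  0   0  0 ]
  [ 0  1  -1  0 ]
  [ 0  3   1  1 ]
  [ 0  4  -3  0 ]
ρ3 := ρ3 − 3·ρ2
  [ 1  0   0  0 ]
  [ 0  1  -1  0 ]
  [ 0  0   4  1 ]
  [ 0  4  -3  0 ]
ρ4 := ρ4 − 4·ρ2
  [ 1  0   0  0 ]
  [ 0  1  -1  0 ]
  [ 0  0   4  1 ]
  [ 0  0   1  0 ]
ρ3 := 1/4·ρ3
  [ 1  0   0    0 ]
  [ 0  1  -1    0 ]
  [ 0  0   1  1/4 ]
  [ 0  0   1    0 ]
ρ4 := ρ4 − ρ3
  [ 1  0   0     0 ]
  [ 0  1  -1     0 ]
  [ 0  0   1   1/4 ]
  [ 0  0   0  -1/4 ]
ρ4 := -4·ρ4
  [ 1  0   0    0 ]
  [ 0  1  -1    0 ]
  [ 0  0   1  1/4 ]
  [ 0  0   0    1 ]
ρ3 := ρ3 − 1/4·ρ4
  [ 1  0   0  0 ]
  [ 0  1  -1  0 ]
  [ 0  0   1  0 ]
  [ 0  0   0  1 ]
ρ2 := ρ2 + ρ3
  [ 1  0  0  0 ]
  [ 0  1  0  0 ]
  [ 0  0  1  0 ]
  [ 0  0  0  1 ]
Pivot columns are the columns containing a leading 1.

1, 2, 3, 4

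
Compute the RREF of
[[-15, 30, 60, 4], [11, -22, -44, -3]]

[[1, -2, -4, 0], [0, 0, 0, 1]]

r1 := -1/15·r1
r2 := r2 − 11·r1
r2 := -15·r2
r1 := r1 + 4/15·r2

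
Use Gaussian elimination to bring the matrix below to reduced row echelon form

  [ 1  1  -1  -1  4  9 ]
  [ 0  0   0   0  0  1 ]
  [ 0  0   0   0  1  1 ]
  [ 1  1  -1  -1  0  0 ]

r4 → r4 − r1
  [ 1  1  -1  -1   4   9 ]
  [ 0  0   0   0   0   1 ]
  [ 0  0   0   0   1   1 ]
  [ 0  0   0   0  -4  -9 ]
r2 ↔ r3
  [ 1  1  -1  -1   4   9 ]
  [ 0  0   0   0   1   1 ]
  [ 0  0   0   0   0   1 ]
  [ 0  0   0   0  -4  -9 ]
r4 → r4 + 4·r2
  [ 1  1  -1  -1  4   9 ]
  [ 0  0   0   0  1   1 ]
  [ 0  0   0   0  0   1 ]
  [ 0  0   0   0  0  -5 ]
r4 → r4 + 5·r3
  [ 1  1  -1  -1  4  9 ]
  [ 0  0   0   0  1  1 ]
  [ 0  0   0   0  0  1 ]
  [ 0  0   0   0  0  0 ]
r2 → r2 − r3
  [ 1  1  -1  -1  4  9 ]
  [ 0  0   0   0  1  0 ]
  [ 0  0   0   0  0  1 ]
  [ 0  0   0   0  0  0 ]
r1 → r1 − 9·r3
  [ 1  1  -1  -1  4  0 ]
  [ 0  0   0   0  1  0 ]
  [ 0  0   0   0  0  1 ]
  [ 0  0   0   0  0  0 ]
r1 → r1 − 4·r2
  [ 1  1  -1  -1  0  0 ]
  [ 0  0   0   0  1  0 ]
  [ 0  0   0   0  0  1 ]
  [ 0  0   0   0  0  0 ]

[[1, 1, -1, -1, 0, 0], [0, 0, 0, 0, 1, 0], [0, 0, 0, 0, 0, 1], [0, 0, 0, 0, 0, 0]]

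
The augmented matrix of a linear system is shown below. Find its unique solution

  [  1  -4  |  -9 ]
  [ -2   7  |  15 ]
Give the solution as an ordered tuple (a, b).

R2 → R2 + 2·R1
  [ 1  -4  |  -9 ]
  [ 0  -1  |  -3 ]
R2 → -1·R2
  [ 1  -4  |  -9 ]
  [ 0   1  |   3 ]
R1 → R1 + 4·R2
  [ 1  0  |  3 ]
  [ 0  1  |  3 ]
Reading off the last column: a = 3, b = 3.

(3, 3)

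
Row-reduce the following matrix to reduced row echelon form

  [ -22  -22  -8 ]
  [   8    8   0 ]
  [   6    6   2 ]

[[1, 1, 0], [0, 0, 1], [0, 0, 0]]

ρ1 ← -1/22·ρ1
  [ 1  1  4/11 ]
  [ 8  8     0 ]
  [ 6  6     2 ]
ρ2 ← ρ2 − 8·ρ1
  [ 1  1    4/11 ]
  [ 0  0  -32/11 ]
  [ 6  6       2 ]
ρ3 ← ρ3 − 6·ρ1
  [ 1  1    4/11 ]
  [ 0  0  -32/11 ]
  [ 0  0   -2/11 ]
ρ2 ← -11/32·ρ2
  [ 1  1   4/11 ]
  [ 0  0      1 ]
  [ 0  0  -2/11 ]
ρ3 ← ρ3 + 2/11·ρ2
  [ 1  1  4/11 ]
  [ 0  0     1 ]
  [ 0  0     0 ]
ρ1 ← ρ1 − 4/11·ρ2
  [ 1  1  0 ]
  [ 0  0  1 ]
  [ 0  0  0 ]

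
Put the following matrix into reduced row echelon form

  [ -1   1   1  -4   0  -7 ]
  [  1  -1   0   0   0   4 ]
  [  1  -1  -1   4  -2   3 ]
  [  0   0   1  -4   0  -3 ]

Multiply r1 by -1.
  [ 1  -1  -1   4   0   7 ]
  [ 1  -1   0   0   0   4 ]
  [ 1  -1  -1   4  -2   3 ]
  [ 0   0   1  -4   0  -3 ]
Subtract r1 from r2.
  [ 1  -1  -1   4   0   7 ]
  [ 0   0   1  -4   0  -3 ]
  [ 1  -1  -1   4  -2   3 ]
  [ 0   0   1  -4   0  -3 ]
Subtract r1 from r3.
  [ 1  -1  -1   4   0   7 ]
  [ 0   0   1  -4   0  -3 ]
  [ 0   0   0   0  -2  -4 ]
  [ 0   0   1  -4   0  -3 ]
Subtract r2 from r4.
  [ 1  -1  -1   4   0   7 ]
  [ 0   0   1  -4   0  -3 ]
  [ 0   0   0   0  -2  -4 ]
  [ 0   0   0   0   0   0 ]
Multiply r3 by -1/2.
  [ 1  -1  -1   4  0   7 ]
  [ 0   0   1  -4  0  -3 ]
  [ 0   0   0   0  1   2 ]
  [ 0   0   0   0  0   0 ]
Add r2 to r1.
  [ 1  -1  0   0  0   4 ]
  [ 0   0  1  -4  0  -3 ]
  [ 0   0  0   0  1   2 ]
  [ 0   0  0   0  0   0 ]

[[1, -1, 0, 0, 0, 4], [0, 0, 1, -4, 0, -3], [0, 0, 0, 0, 1, 2], [0, 0, 0, 0, 0, 0]]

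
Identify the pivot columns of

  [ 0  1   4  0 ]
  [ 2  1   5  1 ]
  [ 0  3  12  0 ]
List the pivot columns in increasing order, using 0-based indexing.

0, 1

R1 <-> R2
  [ 2  1   5  1 ]
  [ 0  1   4  0 ]
  [ 0  3  12  0 ]
R1 := 1/2·R1
  [ 1  1/2  5/2  1/2 ]
  [ 0    1    4    0 ]
  [ 0    3   12    0 ]
R3 := R3 − 3·R2
  [ 1  1/2  5/2  1/2 ]
  [ 0    1    4    0 ]
  [ 0    0    0    0 ]
R1 := R1 − 1/2·R2
  [ 1  0  1/2  1/2 ]
  [ 0  1    4    0 ]
  [ 0  0    0    0 ]
Pivot columns are the columns containing a leading 1.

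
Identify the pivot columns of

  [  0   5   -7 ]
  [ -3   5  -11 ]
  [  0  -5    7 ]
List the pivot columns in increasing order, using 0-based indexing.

0, 1

R1 <=> R2
  [ -3   5  -11 ]
  [  0   5   -7 ]
  [  0  -5    7 ]
R1 → -1/3·R1
  [ 1  -5/3  11/3 ]
  [ 0     5    -7 ]
  [ 0    -5     7 ]
R2 → 1/5·R2
  [ 1  -5/3  11/3 ]
  [ 0     1  -7/5 ]
  [ 0    -5     7 ]
R3 → R3 + 5·R2
  [ 1  -5/3  11/3 ]
  [ 0     1  -7/5 ]
  [ 0     0     0 ]
R1 → R1 + 5/3·R2
  [ 1  0   4/3 ]
  [ 0  1  -7/5 ]
  [ 0  0     0 ]
Pivot columns are the columns containing a leading 1.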